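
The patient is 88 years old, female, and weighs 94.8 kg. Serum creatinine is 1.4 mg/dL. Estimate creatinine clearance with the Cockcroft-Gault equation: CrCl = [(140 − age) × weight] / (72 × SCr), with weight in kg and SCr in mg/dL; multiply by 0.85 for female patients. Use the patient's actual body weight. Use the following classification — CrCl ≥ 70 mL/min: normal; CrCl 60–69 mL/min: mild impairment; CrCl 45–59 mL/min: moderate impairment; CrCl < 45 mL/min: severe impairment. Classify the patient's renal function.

severe impairment

CrCl = (140 − 88) × 94.8 / (72 × 1.4) × 0.85 = 4929.6 / 100.80 × 0.85 ≈ 41.6 mL/min
42 mL/min falls in the 'severe impairment' range.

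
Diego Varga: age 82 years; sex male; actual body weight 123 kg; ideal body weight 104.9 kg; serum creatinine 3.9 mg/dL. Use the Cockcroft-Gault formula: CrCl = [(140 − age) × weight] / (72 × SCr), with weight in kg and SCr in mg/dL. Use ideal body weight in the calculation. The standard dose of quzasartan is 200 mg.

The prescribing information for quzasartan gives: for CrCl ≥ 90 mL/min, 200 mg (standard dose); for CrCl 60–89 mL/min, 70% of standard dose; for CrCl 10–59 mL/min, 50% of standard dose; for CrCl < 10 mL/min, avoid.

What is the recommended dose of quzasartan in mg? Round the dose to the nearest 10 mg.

CrCl = (140 − 82) × 104.9 / (72 × 3.9) = 6084.2 / 280.80 ≈ 21.7 mL/min
CrCl ≈ 22 mL/min → bracket 10–59 mL/min.
50% of 200 mg = 100 mg

100 mg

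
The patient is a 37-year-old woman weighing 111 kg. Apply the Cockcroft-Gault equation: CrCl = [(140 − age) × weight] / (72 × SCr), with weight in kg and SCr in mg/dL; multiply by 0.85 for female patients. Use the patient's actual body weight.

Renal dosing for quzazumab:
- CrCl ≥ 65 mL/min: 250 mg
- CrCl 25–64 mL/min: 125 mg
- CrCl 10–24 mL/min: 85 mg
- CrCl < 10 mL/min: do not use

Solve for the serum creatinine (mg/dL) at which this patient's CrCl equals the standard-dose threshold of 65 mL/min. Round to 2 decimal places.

2.08 mg/dL

Standard dose requires CrCl ≥ 65 mL/min.
Set (140 − 37) × 111 × 0.85 / (72 × SCr) = 65
SCr = (140 − 37) × 111 × 0.85 / (72 × 65) = 2.077 mg/dL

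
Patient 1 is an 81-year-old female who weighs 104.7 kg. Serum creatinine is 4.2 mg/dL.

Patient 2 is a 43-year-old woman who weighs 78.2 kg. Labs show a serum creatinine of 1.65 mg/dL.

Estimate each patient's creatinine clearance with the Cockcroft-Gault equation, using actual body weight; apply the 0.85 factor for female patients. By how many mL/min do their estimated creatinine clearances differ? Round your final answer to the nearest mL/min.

37 mL/min

Patient 1: CrCl = (140 − 81) × 104.7 / (72 × 4.2) × 0.85 = 6177.3 / 302.40 × 0.85 ≈ 17.4 mL/min
Patient 2: CrCl = (140 − 43) × 78.2 / (72 × 1.65) × 0.85 = 7585.4 / 118.80 × 0.85 ≈ 54.3 mL/min
|17.4 − 54.3| = 36.9 mL/min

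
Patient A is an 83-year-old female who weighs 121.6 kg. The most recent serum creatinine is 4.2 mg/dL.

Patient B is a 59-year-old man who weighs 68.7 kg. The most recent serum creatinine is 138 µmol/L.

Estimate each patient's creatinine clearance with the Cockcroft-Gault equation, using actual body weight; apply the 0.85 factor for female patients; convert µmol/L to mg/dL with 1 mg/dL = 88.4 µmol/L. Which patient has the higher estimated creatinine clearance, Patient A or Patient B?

Patient A: CrCl = (140 − 83) × 121.6 / (72 × 4.2) × 0.85 = 6931.2 / 302.40 × 0.85 ≈ 19.5 mL/min
Patient B: SCr = 138 / 88.4 = 1.561 mg/dL
Patient B: CrCl = (140 − 59) × 68.7 / (72 × 1.561) = 5564.7 / 112.39 ≈ 49.5 mL/min
19.5 vs 49.5 mL/min → Patient B is higher.

Patient B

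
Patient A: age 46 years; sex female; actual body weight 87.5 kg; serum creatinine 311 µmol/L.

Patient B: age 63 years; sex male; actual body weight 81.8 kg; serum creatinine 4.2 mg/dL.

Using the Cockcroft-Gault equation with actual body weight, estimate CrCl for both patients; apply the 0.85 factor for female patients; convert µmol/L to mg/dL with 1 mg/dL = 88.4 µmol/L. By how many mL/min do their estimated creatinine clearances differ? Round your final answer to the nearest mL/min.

Patient A: SCr = 311 / 88.4 = 3.518 mg/dL
Patient A: CrCl = (140 − 46) × 87.5 / (72 × 3.518) × 0.85 = 8225.0 / 253.30 × 0.85 ≈ 27.6 mL/min
Patient B: CrCl = (140 − 63) × 81.8 / (72 × 4.2) = 6298.6 / 302.40 ≈ 20.8 mL/min
|27.6 − 20.8| = 6.8 mL/min

7 mL/min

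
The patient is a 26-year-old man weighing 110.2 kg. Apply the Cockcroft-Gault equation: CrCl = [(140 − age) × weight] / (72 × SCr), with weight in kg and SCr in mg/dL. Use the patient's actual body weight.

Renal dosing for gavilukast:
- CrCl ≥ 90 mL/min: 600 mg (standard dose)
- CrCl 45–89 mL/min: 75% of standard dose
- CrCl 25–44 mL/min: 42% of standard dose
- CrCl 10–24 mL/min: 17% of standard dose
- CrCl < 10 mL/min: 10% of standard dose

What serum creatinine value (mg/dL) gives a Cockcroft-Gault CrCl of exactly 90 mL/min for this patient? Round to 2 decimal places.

1.94 mg/dL

Standard dose requires CrCl ≥ 90 mL/min.
Set (140 − 26) × 110.2 / (72 × SCr) = 90
SCr = (140 − 26) × 110.2 / (72 × 90) = 1.939 mg/dL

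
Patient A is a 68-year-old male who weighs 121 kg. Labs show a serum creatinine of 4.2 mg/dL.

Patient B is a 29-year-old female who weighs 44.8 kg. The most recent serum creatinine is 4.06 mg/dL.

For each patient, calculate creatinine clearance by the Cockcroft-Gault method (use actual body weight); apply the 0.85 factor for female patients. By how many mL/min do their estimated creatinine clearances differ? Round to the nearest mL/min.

Patient A: CrCl = (140 − 68) × 121 / (72 × 4.2) = 8712.0 / 302.40 ≈ 28.8 mL/min
Patient B: CrCl = (140 − 29) × 44.8 / (72 × 4.06) × 0.85 = 4972.8 / 292.32 × 0.85 ≈ 14.5 mL/min
|28.8 − 14.5| = 14.3 mL/min

14 mL/min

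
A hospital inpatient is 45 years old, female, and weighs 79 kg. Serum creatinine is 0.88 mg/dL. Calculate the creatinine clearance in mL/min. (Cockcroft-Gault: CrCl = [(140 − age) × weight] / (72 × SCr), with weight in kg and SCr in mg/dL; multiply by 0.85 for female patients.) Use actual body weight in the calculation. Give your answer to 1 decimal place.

100.7 mL/min

CrCl = (140 − 45) × 79 / (72 × 0.88) × 0.85 = 7505.0 / 63.36 × 0.85 ≈ 100.7 mL/min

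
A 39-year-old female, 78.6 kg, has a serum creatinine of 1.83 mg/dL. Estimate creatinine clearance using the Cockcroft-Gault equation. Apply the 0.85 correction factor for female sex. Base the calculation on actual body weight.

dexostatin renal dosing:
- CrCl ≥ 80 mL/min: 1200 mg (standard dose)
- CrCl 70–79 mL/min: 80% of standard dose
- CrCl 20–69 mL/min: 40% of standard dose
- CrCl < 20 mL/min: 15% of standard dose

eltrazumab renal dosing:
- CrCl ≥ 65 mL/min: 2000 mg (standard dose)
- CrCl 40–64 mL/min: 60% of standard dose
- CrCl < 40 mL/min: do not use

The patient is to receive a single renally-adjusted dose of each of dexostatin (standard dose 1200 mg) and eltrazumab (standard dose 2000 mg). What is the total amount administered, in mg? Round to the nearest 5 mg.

1680 mg

CrCl = (140 − 39) × 78.6 / (72 × 1.83) × 0.85 = 7938.6 / 131.76 × 0.85 ≈ 51.2 mL/min
CrCl ≈ 51 mL/min.
dexostatin: 20–69 mL/min → 40% of 1200 mg = 480 mg.
eltrazumab: 40–64 mL/min → 60% of 2000 mg = 1200 mg.
Total = 480 + 1200 = 1680 mg.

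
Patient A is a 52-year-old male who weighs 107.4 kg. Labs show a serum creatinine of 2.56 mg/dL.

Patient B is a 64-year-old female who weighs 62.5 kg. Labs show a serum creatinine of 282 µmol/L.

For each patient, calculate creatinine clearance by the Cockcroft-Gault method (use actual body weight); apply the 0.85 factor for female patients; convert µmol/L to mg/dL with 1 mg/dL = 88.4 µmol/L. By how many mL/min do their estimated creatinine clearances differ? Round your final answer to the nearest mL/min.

Patient A: CrCl = (140 − 52) × 107.4 / (72 × 2.56) = 9451.2 / 184.32 ≈ 51.3 mL/min
Patient B: SCr = 282 / 88.4 = 3.19 mg/dL
Patient B: CrCl = (140 − 64) × 62.5 / (72 × 3.19) × 0.85 = 4750.0 / 229.68 × 0.85 ≈ 17.6 mL/min
|51.3 − 17.6| = 33.7 mL/min

34 mL/min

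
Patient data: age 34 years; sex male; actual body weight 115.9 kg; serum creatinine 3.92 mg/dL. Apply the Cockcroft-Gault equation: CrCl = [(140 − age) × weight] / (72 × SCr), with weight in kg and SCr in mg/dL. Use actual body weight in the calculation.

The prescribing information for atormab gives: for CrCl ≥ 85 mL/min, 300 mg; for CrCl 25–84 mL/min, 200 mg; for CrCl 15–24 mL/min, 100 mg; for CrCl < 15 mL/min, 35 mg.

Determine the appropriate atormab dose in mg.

200 mg

CrCl = (140 − 34) × 115.9 / (72 × 3.92) = 12285.4 / 282.24 ≈ 43.5 mL/min
CrCl ≈ 44 mL/min → bracket 25–84 mL/min.
Dose for this bracket: 200 mg.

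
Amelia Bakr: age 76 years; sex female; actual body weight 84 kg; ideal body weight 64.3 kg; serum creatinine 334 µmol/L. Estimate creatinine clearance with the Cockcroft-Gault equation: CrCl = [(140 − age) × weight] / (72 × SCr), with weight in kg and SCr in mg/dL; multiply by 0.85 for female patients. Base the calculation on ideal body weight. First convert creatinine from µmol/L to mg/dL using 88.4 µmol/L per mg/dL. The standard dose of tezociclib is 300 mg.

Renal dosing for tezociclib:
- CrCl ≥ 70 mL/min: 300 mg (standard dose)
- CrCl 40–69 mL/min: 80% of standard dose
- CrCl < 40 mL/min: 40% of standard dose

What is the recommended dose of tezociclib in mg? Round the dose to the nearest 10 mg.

SCr = 334 / 88.4 = 3.778 mg/dL
CrCl = (140 − 76) × 64.3 / (72 × 3.778) × 0.85 = 4115.2 / 272.02 × 0.85 ≈ 12.9 mL/min
CrCl ≈ 13 mL/min → bracket < 40 mL/min.
40% of 300 mg = 120 mg

120 mg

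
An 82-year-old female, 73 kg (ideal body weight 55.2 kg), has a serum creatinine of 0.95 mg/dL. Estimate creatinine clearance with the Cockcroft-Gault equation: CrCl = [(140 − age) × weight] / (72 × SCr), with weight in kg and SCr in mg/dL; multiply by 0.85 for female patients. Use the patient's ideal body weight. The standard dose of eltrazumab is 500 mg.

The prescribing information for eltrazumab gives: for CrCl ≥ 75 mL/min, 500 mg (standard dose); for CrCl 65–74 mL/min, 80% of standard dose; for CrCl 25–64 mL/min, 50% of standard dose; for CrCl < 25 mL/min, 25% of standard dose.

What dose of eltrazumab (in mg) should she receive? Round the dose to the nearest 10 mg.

CrCl = (140 − 82) × 55.2 / (72 × 0.95) × 0.85 = 3201.6 / 68.40 × 0.85 ≈ 39.8 mL/min
CrCl ≈ 40 mL/min → bracket 25–64 mL/min.
50% of 500 mg = 250 mg

250 mg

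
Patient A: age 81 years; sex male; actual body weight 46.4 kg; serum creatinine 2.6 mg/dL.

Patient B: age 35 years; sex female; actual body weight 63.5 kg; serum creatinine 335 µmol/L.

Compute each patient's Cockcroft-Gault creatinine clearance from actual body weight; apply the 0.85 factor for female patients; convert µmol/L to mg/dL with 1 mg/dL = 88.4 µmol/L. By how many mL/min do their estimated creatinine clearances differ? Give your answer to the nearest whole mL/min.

Patient A: CrCl = (140 − 81) × 46.4 / (72 × 2.6) = 2737.6 / 187.20 ≈ 14.6 mL/min
Patient B: SCr = 335 / 88.4 = 3.79 mg/dL
Patient B: CrCl = (140 − 35) × 63.5 / (72 × 3.79) × 0.85 = 6667.5 / 272.88 × 0.85 ≈ 20.8 mL/min
|14.6 − 20.8| = 6.2 mL/min

6 mL/min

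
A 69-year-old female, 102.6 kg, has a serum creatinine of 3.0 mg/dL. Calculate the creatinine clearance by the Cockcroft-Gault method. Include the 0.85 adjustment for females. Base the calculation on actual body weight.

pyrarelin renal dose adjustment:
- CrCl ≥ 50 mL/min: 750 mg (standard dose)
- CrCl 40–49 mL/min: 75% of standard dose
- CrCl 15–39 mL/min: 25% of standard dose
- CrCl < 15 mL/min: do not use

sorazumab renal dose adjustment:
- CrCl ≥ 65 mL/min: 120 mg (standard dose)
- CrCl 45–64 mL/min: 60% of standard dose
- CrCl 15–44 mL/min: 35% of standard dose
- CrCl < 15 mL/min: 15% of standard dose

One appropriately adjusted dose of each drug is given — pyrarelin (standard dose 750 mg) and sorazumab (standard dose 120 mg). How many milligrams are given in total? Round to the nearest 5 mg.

CrCl = (140 − 69) × 102.6 / (72 × 3) × 0.85 = 7284.6 / 216.00 × 0.85 ≈ 28.7 mL/min
CrCl ≈ 29 mL/min.
pyrarelin: 15–39 mL/min → 25% of 750 mg = 187.5 mg.
sorazumab: 15–44 mL/min → 35% of 120 mg = 42 mg.
Total = 187.5 + 42 = 229.5 mg.

230 mg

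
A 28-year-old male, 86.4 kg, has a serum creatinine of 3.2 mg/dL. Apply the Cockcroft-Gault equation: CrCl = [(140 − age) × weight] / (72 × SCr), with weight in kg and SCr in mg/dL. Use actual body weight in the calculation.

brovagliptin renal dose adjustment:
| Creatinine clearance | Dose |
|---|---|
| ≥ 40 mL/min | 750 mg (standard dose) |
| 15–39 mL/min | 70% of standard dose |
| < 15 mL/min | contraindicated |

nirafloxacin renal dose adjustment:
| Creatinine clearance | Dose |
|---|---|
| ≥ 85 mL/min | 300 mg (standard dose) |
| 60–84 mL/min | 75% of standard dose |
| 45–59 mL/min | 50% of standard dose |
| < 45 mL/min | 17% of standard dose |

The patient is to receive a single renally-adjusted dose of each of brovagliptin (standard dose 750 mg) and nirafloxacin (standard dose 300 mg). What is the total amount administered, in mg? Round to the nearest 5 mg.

800 mg

CrCl = (140 − 28) × 86.4 / (72 × 3.2) = 9676.8 / 230.40 ≈ 42.0 mL/min
CrCl ≈ 42 mL/min.
brovagliptin: ≥ 40 mL/min → 100% of 750 mg = 750 mg.
nirafloxacin: < 45 mL/min → 17% of 300 mg = 51 mg.
Total = 750 + 51 = 801 mg.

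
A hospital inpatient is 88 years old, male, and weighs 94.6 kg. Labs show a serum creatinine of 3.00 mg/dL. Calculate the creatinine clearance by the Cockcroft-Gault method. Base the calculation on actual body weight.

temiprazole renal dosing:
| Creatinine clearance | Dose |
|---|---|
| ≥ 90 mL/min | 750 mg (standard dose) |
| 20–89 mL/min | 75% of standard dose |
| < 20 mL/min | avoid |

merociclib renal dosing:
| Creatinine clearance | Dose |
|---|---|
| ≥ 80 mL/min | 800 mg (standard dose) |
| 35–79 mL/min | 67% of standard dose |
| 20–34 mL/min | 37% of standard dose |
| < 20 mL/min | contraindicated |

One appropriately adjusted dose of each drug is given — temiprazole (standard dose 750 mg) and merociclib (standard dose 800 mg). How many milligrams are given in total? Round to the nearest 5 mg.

860 mg

CrCl = (140 − 88) × 94.6 / (72 × 3) = 4919.2 / 216.00 ≈ 22.8 mL/min
CrCl ≈ 23 mL/min.
temiprazole: 20–89 mL/min → 75% of 750 mg = 562.5 mg.
merociclib: 20–34 mL/min → 37% of 800 mg = 296 mg.
Total = 562.5 + 296 = 858.5 mg.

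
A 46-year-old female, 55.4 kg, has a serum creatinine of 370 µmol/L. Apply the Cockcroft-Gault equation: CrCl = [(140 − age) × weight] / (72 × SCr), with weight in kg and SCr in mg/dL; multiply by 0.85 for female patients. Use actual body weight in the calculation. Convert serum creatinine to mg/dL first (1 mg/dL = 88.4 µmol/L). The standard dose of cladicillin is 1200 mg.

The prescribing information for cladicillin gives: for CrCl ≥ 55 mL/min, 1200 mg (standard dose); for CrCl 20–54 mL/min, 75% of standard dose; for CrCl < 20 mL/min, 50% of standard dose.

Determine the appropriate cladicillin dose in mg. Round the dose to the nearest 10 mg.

SCr = 370 / 88.4 = 4.186 mg/dL
CrCl = (140 − 46) × 55.4 / (72 × 4.186) × 0.85 = 5207.6 / 301.39 × 0.85 ≈ 14.7 mL/min
CrCl ≈ 15 mL/min → bracket < 20 mL/min.
50% of 1200 mg = 600 mg

600 mg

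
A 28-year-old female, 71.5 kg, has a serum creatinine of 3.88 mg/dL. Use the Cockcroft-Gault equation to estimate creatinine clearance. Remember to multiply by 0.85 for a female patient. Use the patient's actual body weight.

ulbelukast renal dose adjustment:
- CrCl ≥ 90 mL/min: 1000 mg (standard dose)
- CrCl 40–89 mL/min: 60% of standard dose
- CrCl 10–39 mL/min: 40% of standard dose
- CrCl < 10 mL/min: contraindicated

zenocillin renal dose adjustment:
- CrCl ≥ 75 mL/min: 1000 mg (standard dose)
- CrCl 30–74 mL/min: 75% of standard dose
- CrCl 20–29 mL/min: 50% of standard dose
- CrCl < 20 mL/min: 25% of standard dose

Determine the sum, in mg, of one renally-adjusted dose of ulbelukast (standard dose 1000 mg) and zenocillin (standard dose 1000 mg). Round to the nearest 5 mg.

900 mg

CrCl = (140 − 28) × 71.5 / (72 × 3.88) × 0.85 = 8008.0 / 279.36 × 0.85 ≈ 24.4 mL/min
CrCl ≈ 24 mL/min.
ulbelukast: 10–39 mL/min → 40% of 1000 mg = 400 mg.
zenocillin: 20–29 mL/min → 50% of 1000 mg = 500 mg.
Total = 400 + 500 = 900 mg.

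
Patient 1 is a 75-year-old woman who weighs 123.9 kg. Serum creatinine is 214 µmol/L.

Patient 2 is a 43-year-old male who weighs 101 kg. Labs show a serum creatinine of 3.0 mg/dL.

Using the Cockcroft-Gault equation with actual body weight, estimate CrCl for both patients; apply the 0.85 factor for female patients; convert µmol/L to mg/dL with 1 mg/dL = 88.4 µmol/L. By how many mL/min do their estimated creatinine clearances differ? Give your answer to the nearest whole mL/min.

Patient 1: SCr = 214 / 88.4 = 2.421 mg/dL
Patient 1: CrCl = (140 − 75) × 123.9 / (72 × 2.421) × 0.85 = 8053.5 / 174.31 × 0.85 ≈ 39.3 mL/min
Patient 2: CrCl = (140 − 43) × 101 / (72 × 3) = 9797.0 / 216.00 ≈ 45.4 mL/min
|39.3 − 45.4| = 6.1 mL/min

6 mL/min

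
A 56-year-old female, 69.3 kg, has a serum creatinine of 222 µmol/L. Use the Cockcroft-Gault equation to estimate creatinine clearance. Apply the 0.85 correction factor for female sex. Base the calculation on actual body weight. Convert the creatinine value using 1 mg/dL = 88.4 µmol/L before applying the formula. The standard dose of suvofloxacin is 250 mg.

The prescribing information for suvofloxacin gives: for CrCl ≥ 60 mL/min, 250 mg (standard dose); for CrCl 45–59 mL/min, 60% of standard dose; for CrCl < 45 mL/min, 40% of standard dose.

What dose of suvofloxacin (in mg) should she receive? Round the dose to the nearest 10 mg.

100 mg

SCr = 222 / 88.4 = 2.511 mg/dL
CrCl = (140 − 56) × 69.3 / (72 × 2.511) × 0.85 = 5821.2 / 180.79 × 0.85 ≈ 27.4 mL/min
CrCl ≈ 27 mL/min → bracket < 45 mL/min.
40% of 250 mg = 100 mg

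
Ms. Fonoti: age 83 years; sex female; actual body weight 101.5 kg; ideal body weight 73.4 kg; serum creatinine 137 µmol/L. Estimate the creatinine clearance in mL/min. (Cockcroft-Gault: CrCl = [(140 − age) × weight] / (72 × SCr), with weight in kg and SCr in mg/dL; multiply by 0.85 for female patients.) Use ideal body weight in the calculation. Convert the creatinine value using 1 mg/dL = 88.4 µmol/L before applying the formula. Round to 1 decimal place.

SCr = 137 / 88.4 = 1.55 mg/dL
CrCl = (140 − 83) × 73.4 / (72 × 1.55) × 0.85 = 4183.8 / 111.60 × 0.85 ≈ 31.9 mL/min

31.9 mL/min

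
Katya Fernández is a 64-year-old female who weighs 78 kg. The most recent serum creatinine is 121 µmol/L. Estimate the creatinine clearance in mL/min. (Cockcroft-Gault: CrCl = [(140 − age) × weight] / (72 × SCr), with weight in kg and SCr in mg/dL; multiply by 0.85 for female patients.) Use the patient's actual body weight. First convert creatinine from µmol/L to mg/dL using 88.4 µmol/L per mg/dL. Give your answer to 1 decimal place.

51.1 mL/min

SCr = 121 / 88.4 = 1.369 mg/dL
CrCl = (140 − 64) × 78 / (72 × 1.369) × 0.85 = 5928.0 / 98.57 × 0.85 ≈ 51.1 mL/min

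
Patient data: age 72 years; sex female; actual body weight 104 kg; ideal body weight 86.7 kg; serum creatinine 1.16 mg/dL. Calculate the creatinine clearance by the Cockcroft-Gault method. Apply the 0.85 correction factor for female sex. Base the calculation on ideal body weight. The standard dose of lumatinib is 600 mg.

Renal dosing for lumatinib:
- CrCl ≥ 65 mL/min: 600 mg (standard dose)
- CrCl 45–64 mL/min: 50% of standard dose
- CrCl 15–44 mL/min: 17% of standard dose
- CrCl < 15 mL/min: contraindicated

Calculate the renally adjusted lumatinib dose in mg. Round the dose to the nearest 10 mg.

CrCl = (140 − 72) × 86.7 / (72 × 1.16) × 0.85 = 5895.6 / 83.52 × 0.85 ≈ 60.0 mL/min
CrCl ≈ 60 mL/min → bracket 45–64 mL/min.
50% of 600 mg = 300 mg

300 mg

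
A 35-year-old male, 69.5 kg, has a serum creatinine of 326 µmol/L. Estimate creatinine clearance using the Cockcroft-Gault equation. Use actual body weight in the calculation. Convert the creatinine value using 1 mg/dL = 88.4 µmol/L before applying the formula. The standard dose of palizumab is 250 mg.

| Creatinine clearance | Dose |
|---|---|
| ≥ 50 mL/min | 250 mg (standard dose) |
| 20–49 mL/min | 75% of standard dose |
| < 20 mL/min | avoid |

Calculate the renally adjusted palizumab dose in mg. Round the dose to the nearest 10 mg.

SCr = 326 / 88.4 = 3.688 mg/dL
CrCl = (140 − 35) × 69.5 / (72 × 3.688) = 7297.5 / 265.54 ≈ 27.5 mL/min
CrCl ≈ 27 mL/min → bracket 20–49 mL/min.
75% of 250 mg = 187.5 mg → 190 mg

190 mg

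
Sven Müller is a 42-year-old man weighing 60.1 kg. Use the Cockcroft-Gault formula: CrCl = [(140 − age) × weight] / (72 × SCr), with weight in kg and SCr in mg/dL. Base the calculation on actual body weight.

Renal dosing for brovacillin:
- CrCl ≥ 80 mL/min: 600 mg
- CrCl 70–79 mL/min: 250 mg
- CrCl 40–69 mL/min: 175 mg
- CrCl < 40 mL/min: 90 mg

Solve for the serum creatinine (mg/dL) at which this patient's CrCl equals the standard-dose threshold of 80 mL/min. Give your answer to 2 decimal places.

1.02 mg/dL

Standard dose requires CrCl ≥ 80 mL/min.
Set (140 − 42) × 60.1 / (72 × SCr) = 80
SCr = (140 − 42) × 60.1 / (72 × 80) = 1.023 mg/dL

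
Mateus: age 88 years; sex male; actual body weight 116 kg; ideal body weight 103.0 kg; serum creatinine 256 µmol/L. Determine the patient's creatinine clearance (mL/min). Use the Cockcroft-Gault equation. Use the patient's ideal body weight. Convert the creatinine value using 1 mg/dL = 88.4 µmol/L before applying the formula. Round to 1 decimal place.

SCr = 256 / 88.4 = 2.896 mg/dL
CrCl = (140 − 88) × 103 / (72 × 2.896) = 5356.0 / 208.51 ≈ 25.7 mL/min

25.7 mL/min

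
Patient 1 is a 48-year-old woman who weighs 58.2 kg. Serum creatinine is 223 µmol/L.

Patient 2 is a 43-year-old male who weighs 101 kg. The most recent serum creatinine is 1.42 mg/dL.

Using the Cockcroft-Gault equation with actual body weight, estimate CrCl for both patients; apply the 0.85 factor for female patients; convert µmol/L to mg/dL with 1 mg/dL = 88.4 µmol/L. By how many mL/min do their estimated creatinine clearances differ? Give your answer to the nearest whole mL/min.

71 mL/min

Patient 1: SCr = 223 / 88.4 = 2.523 mg/dL
Patient 1: CrCl = (140 − 48) × 58.2 / (72 × 2.523) × 0.85 = 5354.4 / 181.66 × 0.85 ≈ 25.1 mL/min
Patient 2: CrCl = (140 − 43) × 101 / (72 × 1.42) = 9797.0 / 102.24 ≈ 95.8 mL/min
|25.1 − 95.8| = 70.7 mL/min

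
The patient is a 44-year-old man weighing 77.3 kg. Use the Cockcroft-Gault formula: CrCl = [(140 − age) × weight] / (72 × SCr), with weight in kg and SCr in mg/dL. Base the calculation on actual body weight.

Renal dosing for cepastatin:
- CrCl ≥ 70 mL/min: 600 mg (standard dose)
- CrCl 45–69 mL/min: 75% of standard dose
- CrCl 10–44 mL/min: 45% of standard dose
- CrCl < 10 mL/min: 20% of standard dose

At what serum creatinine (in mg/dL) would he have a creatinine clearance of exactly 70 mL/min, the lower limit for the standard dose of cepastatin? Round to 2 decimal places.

Standard dose requires CrCl ≥ 70 mL/min.
Set (140 − 44) × 77.3 / (72 × SCr) = 70
SCr = (140 − 44) × 77.3 / (72 × 70) = 1.472 mg/dL

1.47 mg/dL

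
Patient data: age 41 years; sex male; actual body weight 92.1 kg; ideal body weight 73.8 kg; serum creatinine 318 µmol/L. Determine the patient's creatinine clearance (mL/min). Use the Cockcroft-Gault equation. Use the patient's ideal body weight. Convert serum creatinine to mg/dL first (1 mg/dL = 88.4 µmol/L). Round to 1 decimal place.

28.2 mL/min

SCr = 318 / 88.4 = 3.597 mg/dL
CrCl = (140 − 41) × 73.8 / (72 × 3.597) = 7306.2 / 258.98 ≈ 28.2 mL/min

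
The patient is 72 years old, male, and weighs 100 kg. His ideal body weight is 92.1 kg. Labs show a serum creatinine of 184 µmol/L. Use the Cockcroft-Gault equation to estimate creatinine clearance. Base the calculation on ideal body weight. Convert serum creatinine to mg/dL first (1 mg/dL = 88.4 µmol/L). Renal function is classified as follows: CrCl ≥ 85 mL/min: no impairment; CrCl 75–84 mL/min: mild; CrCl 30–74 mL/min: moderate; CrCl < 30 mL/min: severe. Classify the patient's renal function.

SCr = 184 / 88.4 = 2.081 mg/dL
CrCl = (140 − 72) × 92.1 / (72 × 2.081) = 6262.8 / 149.83 ≈ 41.8 mL/min
42 mL/min falls in the 'moderate' range.

moderate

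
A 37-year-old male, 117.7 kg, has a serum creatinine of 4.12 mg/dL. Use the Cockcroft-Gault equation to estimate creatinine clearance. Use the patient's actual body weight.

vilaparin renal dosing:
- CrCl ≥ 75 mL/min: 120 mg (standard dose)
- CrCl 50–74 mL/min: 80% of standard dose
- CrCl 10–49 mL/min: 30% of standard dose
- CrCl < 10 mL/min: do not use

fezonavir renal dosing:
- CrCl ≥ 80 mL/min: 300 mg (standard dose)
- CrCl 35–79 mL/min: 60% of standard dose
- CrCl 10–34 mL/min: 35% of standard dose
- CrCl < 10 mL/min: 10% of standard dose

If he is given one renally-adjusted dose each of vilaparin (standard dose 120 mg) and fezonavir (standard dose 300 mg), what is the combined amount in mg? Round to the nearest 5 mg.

CrCl = (140 − 37) × 117.7 / (72 × 4.12) = 12123.1 / 296.64 ≈ 40.9 mL/min
CrCl ≈ 41 mL/min.
vilaparin: 10–49 mL/min → 30% of 120 mg = 36 mg.
fezonavir: 35–79 mL/min → 60% of 300 mg = 180 mg.
Total = 36 + 180 = 216 mg.

215 mg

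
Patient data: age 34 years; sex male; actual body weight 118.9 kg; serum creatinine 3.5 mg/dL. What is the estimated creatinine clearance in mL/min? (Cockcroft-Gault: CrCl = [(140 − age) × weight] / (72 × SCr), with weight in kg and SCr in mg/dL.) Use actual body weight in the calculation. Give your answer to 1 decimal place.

50.0 mL/min

CrCl = (140 − 34) × 118.9 / (72 × 3.5) = 12603.4 / 252.00 ≈ 50.0 mL/min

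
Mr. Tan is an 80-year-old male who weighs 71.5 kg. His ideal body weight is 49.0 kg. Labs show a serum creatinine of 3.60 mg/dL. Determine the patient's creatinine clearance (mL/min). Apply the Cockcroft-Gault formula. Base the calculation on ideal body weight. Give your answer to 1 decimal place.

11.3 mL/min

CrCl = (140 − 80) × 49 / (72 × 3.6) = 2940.0 / 259.20 ≈ 11.3 mL/min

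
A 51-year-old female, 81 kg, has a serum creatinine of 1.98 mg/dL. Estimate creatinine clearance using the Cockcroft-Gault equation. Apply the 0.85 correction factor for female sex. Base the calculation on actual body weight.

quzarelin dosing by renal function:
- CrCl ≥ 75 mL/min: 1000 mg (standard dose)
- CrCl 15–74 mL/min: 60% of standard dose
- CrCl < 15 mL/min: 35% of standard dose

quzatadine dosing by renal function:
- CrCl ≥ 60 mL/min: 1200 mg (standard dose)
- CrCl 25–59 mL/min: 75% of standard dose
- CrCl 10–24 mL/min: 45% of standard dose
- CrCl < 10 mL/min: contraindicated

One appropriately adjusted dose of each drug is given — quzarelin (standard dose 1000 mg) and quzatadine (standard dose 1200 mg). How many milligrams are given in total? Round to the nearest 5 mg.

CrCl = (140 − 51) × 81 / (72 × 1.98) × 0.85 = 7209.0 / 142.56 × 0.85 ≈ 43.0 mL/min
CrCl ≈ 43 mL/min.
quzarelin: 15–74 mL/min → 60% of 1000 mg = 600 mg.
quzatadine: 25–59 mL/min → 75% of 1200 mg = 900 mg.
Total = 600 + 900 = 1500 mg.

1500 mg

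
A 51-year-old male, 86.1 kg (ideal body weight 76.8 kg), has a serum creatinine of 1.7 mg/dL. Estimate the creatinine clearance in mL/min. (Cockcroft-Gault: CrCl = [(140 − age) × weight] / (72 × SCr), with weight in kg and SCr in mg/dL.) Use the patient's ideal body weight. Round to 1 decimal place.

55.8 mL/min

CrCl = (140 − 51) × 76.8 / (72 × 1.7) = 6835.2 / 122.40 ≈ 55.8 mL/min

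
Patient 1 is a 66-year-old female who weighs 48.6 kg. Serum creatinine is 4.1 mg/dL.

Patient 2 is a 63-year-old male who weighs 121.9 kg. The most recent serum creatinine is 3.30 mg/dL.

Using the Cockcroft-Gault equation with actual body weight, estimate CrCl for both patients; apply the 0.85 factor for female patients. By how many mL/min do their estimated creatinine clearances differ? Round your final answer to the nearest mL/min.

29 mL/min

Patient 1: CrCl = (140 − 66) × 48.6 / (72 × 4.1) × 0.85 = 3596.4 / 295.20 × 0.85 ≈ 10.4 mL/min
Patient 2: CrCl = (140 − 63) × 121.9 / (72 × 3.3) = 9386.3 / 237.60 ≈ 39.5 mL/min
|10.4 − 39.5| = 29.1 mL/min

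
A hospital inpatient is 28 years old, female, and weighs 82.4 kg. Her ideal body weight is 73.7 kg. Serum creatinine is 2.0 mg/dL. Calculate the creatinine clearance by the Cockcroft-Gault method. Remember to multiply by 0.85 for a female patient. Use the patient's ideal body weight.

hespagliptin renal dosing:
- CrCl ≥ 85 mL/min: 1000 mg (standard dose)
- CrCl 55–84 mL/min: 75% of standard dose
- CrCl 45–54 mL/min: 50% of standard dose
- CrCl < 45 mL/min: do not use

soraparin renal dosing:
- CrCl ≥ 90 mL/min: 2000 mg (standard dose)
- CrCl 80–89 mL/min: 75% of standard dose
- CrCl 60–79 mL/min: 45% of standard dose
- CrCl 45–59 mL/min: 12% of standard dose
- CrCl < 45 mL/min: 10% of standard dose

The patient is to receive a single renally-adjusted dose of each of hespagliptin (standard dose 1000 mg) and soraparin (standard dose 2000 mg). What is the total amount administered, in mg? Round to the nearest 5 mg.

CrCl = (140 − 28) × 73.7 / (72 × 2) × 0.85 = 8254.4 / 144.00 × 0.85 ≈ 48.7 mL/min
CrCl ≈ 49 mL/min.
hespagliptin: 45–54 mL/min → 50% of 1000 mg = 500 mg.
soraparin: 45–59 mL/min → 12% of 2000 mg = 240 mg.
Total = 500 + 240 = 740 mg.

740 mg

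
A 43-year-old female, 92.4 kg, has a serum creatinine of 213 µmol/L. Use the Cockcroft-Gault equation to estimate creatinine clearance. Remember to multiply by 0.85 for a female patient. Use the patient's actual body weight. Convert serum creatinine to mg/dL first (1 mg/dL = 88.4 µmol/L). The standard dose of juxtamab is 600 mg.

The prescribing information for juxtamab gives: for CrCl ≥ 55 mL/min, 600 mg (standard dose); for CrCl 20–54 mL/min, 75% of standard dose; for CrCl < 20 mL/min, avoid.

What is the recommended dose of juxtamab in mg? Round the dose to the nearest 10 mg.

SCr = 213 / 88.4 = 2.41 mg/dL
CrCl = (140 − 43) × 92.4 / (72 × 2.41) × 0.85 = 8962.8 / 173.52 × 0.85 ≈ 43.9 mL/min
CrCl ≈ 44 mL/min → bracket 20–54 mL/min.
75% of 600 mg = 450 mg

450 mg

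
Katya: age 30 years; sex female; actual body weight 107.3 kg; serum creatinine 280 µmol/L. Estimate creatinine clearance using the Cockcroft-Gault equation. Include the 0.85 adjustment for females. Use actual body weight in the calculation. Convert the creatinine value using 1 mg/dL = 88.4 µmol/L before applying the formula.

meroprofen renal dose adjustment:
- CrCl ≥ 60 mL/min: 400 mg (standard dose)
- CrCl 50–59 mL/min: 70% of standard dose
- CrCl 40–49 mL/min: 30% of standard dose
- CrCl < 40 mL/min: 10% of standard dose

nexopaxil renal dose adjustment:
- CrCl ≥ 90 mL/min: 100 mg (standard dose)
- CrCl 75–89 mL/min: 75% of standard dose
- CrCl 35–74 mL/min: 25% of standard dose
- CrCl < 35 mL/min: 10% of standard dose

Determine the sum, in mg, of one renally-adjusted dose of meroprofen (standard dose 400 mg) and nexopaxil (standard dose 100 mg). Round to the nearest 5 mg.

145 mg

SCr = 280 / 88.4 = 3.167 mg/dL
CrCl = (140 − 30) × 107.3 / (72 × 3.167) × 0.85 = 11803.0 / 228.02 × 0.85 ≈ 44.0 mL/min
CrCl ≈ 44 mL/min.
meroprofen: 40–49 mL/min → 30% of 400 mg = 120 mg.
nexopaxil: 35–74 mL/min → 25% of 100 mg = 25 mg.
Total = 120 + 25 = 145 mg.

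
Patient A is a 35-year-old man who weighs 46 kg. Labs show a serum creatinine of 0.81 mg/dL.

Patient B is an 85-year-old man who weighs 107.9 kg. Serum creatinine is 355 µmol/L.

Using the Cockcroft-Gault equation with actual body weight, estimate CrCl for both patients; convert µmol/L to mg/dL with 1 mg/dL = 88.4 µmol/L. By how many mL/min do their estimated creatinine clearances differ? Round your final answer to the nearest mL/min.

Patient A: CrCl = (140 − 35) × 46 / (72 × 0.81) = 4830.0 / 58.32 ≈ 82.8 mL/min
Patient B: SCr = 355 / 88.4 = 4.016 mg/dL
Patient B: CrCl = (140 − 85) × 107.9 / (72 × 4.016) = 5934.5 / 289.15 ≈ 20.5 mL/min
|82.8 − 20.5| = 62.3 mL/min

62 mL/min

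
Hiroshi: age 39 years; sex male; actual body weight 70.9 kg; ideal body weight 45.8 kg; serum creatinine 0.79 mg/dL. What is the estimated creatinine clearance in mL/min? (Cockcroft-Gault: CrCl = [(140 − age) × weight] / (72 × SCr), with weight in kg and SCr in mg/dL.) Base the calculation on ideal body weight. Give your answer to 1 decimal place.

CrCl = (140 − 39) × 45.8 / (72 × 0.79) = 4625.8 / 56.88 ≈ 81.3 mL/min

81.3 mL/min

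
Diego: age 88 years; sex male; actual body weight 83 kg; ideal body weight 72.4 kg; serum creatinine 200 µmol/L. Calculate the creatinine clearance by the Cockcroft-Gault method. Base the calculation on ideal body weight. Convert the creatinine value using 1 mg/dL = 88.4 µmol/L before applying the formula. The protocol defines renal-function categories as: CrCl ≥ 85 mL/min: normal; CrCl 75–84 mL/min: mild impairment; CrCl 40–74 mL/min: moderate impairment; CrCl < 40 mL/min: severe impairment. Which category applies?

SCr = 200 / 88.4 = 2.262 mg/dL
CrCl = (140 − 88) × 72.4 / (72 × 2.262) = 3764.8 / 162.86 ≈ 23.1 mL/min
23 mL/min falls in the 'severe impairment' range.

severe impairment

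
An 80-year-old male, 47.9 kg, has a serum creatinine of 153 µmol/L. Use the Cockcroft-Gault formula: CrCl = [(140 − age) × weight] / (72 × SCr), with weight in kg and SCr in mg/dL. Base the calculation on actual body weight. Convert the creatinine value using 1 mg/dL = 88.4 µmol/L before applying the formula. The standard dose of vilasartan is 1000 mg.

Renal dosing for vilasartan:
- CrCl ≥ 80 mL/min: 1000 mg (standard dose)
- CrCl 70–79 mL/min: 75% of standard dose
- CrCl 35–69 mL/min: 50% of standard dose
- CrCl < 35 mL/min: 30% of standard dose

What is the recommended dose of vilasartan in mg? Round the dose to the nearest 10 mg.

SCr = 153 / 88.4 = 1.731 mg/dL
CrCl = (140 − 80) × 47.9 / (72 × 1.731) = 2874.0 / 124.63 ≈ 23.1 mL/min
CrCl ≈ 23 mL/min → bracket < 35 mL/min.
30% of 1000 mg = 300 mg

300 mg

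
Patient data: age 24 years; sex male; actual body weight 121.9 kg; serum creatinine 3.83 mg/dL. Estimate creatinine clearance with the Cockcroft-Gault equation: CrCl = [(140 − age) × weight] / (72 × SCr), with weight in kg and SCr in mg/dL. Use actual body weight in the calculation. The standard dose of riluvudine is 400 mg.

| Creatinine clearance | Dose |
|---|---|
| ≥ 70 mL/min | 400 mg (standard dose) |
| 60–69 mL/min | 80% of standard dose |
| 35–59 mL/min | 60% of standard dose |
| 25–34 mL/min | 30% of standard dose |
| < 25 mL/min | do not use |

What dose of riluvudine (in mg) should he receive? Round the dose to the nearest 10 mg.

240 mg

CrCl = (140 − 24) × 121.9 / (72 × 3.83) = 14140.4 / 275.76 ≈ 51.3 mL/min
CrCl ≈ 51 mL/min → bracket 35–59 mL/min.
60% of 400 mg = 240 mg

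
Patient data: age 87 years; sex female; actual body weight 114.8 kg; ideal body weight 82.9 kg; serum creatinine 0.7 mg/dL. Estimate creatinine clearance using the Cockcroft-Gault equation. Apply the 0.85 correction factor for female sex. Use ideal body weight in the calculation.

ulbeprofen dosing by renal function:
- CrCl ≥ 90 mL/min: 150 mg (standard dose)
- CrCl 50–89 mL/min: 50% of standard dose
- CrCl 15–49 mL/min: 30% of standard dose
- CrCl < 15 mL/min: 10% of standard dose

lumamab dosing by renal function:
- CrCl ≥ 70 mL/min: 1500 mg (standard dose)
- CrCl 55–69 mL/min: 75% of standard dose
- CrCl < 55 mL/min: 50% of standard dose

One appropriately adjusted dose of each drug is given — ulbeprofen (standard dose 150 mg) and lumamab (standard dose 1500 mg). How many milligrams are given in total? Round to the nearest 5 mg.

1575 mg

CrCl = (140 − 87) × 82.9 / (72 × 0.7) × 0.85 = 4393.7 / 50.40 × 0.85 ≈ 74.1 mL/min
CrCl ≈ 74 mL/min.
ulbeprofen: 50–89 mL/min → 50% of 150 mg = 75 mg.
lumamab: ≥ 70 mL/min → 100% of 1500 mg = 1500 mg.
Total = 75 + 1500 = 1575 mg.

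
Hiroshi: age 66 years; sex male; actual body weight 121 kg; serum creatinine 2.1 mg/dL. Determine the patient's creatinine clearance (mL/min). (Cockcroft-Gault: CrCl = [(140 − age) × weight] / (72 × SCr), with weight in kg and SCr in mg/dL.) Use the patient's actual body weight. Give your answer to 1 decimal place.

59.2 mL/min

CrCl = (140 − 66) × 121 / (72 × 2.1) = 8954.0 / 151.20 ≈ 59.2 mL/min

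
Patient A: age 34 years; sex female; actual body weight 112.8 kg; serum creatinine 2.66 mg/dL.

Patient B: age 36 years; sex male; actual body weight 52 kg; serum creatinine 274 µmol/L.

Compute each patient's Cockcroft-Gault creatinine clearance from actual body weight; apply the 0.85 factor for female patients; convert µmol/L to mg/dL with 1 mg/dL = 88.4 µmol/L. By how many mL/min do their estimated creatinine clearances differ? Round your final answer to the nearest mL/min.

Patient A: CrCl = (140 − 34) × 112.8 / (72 × 2.66) × 0.85 = 11956.8 / 191.52 × 0.85 ≈ 53.1 mL/min
Patient B: SCr = 274 / 88.4 = 3.1 mg/dL
Patient B: CrCl = (140 − 36) × 52 / (72 × 3.1) = 5408.0 / 223.20 ≈ 24.2 mL/min
|53.1 − 24.2| = 28.9 mL/min

29 mL/min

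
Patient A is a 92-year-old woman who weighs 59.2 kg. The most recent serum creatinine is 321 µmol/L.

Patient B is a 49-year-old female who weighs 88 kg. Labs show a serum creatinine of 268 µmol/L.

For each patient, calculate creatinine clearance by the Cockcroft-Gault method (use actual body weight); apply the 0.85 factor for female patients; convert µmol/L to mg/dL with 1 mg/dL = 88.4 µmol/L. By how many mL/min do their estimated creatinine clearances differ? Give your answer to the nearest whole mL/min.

22 mL/min

Patient A: SCr = 321 / 88.4 = 3.631 mg/dL
Patient A: CrCl = (140 − 92) × 59.2 / (72 × 3.631) × 0.85 = 2841.6 / 261.43 × 0.85 ≈ 9.2 mL/min
Patient B: SCr = 268 / 88.4 = 3.032 mg/dL
Patient B: CrCl = (140 − 49) × 88 / (72 × 3.032) × 0.85 = 8008.0 / 218.30 × 0.85 ≈ 31.2 mL/min
|9.2 − 31.2| = 22.0 mL/min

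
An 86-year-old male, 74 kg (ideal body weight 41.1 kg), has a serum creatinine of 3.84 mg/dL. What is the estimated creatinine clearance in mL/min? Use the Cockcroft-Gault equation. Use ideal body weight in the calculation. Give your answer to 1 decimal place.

CrCl = (140 − 86) × 41.1 / (72 × 3.84) = 2219.4 / 276.48 ≈ 8.0 mL/min

8.0 mL/min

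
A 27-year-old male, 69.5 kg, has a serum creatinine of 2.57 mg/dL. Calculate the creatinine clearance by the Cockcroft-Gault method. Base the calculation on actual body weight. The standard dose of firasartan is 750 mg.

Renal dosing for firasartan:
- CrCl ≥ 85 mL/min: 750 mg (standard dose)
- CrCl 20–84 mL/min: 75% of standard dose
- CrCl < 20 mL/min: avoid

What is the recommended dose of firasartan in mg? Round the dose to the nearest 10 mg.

560 mg

CrCl = (140 − 27) × 69.5 / (72 × 2.57) = 7853.5 / 185.04 ≈ 42.4 mL/min
CrCl ≈ 42 mL/min → bracket 20–84 mL/min.
75% of 750 mg = 562.5 mg → 560 mg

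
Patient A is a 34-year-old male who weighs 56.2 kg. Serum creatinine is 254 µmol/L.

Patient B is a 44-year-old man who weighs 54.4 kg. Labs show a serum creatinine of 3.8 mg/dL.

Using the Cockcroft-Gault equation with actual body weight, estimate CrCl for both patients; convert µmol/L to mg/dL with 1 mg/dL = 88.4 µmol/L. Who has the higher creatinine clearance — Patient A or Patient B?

Patient A

Patient A: SCr = 254 / 88.4 = 2.873 mg/dL
Patient A: CrCl = (140 − 34) × 56.2 / (72 × 2.873) = 5957.2 / 206.86 ≈ 28.8 mL/min
Patient B: CrCl = (140 − 44) × 54.4 / (72 × 3.8) = 5222.4 / 273.60 ≈ 19.1 mL/min
28.8 vs 19.1 mL/min → Patient A is higher.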